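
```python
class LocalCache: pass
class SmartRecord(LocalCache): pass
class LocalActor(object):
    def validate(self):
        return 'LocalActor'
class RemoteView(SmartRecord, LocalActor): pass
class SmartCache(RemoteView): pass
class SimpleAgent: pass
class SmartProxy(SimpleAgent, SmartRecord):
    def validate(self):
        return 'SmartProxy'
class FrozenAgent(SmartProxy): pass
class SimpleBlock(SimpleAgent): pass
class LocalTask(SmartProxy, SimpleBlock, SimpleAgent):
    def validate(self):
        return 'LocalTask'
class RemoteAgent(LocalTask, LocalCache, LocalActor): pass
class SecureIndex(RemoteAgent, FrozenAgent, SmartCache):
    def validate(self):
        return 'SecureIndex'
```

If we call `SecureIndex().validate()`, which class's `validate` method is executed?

L[SecureIndex] = SecureIndex + merge(L[RemoteAgent], L[FrozenAgent], L[SmartCache], [RemoteAgent FrozenAgent SmartCache])
  take RemoteAgent:  [RemoteAgent LocalTask SmartProxy SimpleBlock SimpleAgent SmartRecord LocalCache LocalActor object] + [FrozenAgent SmartProxy SimpleAgent SmartRecord LocalCache object] + [SmartCache RemoteView SmartRecord LocalCache LocalActor object] + [RemoteAgent FrozenAgent SmartCache]
  take LocalTask:  [LocalTask SmartProxy SimpleBlock SimpleAgent SmartRecord LocalCache LocalActor object] + [FrozenAgent SmartProxy SimpleAgent SmartRecord LocalCache object] + [SmartCache RemoteView SmartRecord LocalCache LocalActor object] + [FrozenAgent SmartCache]
  take FrozenAgent:  [SmartProxy SimpleBlock SimpleAgent SmartRecord LocalCache LocalActor object] + [FrozenAgent SmartProxy SimpleAgent SmartRecord LocalCache object] + [SmartCache RemoteView SmartRecord LocalCache LocalActor object] + [FrozenAgent SmartCache]
  take SmartProxy:  [SmartProxy SimpleBlock SimpleAgent SmartRecord LocalCache LocalActor object] + [SmartProxy SimpleAgent SmartRecord LocalCache object] + [SmartCache RemoteView SmartRecord LocalCache LocalActor object] + [SmartCache]
  take SimpleBlock:  [SimpleBlock SimpleAgent SmartRecord LocalCache LocalActor object] + [SimpleAgent SmartRecord LocalCache object] + [SmartCache RemoteView SmartRecord LocalCache LocalActor object] + [SmartCache]
  take SimpleAgent:  [SimpleAgent SmartRecord LocalCache LocalActor object] + [SimpleAgent SmartRecord LocalCache object] + [SmartCache RemoteView SmartRecord LocalCache LocalActor object] + [SmartCache]
  take SmartCache:  [SmartRecord LocalCache LocalActor object] + [SmartRecord LocalCache object] + [SmartCache RemoteView SmartRecord LocalCache LocalActor object] + [SmartCache]
  take RemoteView:  [SmartRecord LocalCache LocalActor object] + [SmartRecord LocalCache object] + [RemoteView SmartRecord LocalCache LocalActor object]
  take SmartRecord:  [SmartRecord LocalCache LocalActor object] + [SmartRecord LocalCache object] + [SmartRecord LocalCache LocalActor object]
  take LocalCache:  [LocalCache LocalActor object] + [LocalCache object] + [LocalCache LocalActor object]
  take LocalActor:  [LocalActor object] + [object] + [LocalActor object]
  take object:  [object] + [object] + [object]
MRO: SecureIndex RemoteAgent LocalTask FrozenAgent SmartProxy SimpleBlock SimpleAgent SmartCache RemoteView SmartRecord LocalCache LocalActor object
validate is defined in: LocalActor, LocalTask, SecureIndex, SmartProxy. First along the MRO is SecureIndex.

SecureIndex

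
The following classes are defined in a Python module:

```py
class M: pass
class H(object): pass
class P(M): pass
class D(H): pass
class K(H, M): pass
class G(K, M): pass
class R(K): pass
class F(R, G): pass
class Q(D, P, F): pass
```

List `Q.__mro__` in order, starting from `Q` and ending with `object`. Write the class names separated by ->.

Q -> D -> P -> F -> R -> G -> K -> H -> M -> object

L[Q] = Q + merge(L[D], L[P], L[F], [D P F])
  take D:  [D H object] + [P M object] + [F R G K H M object] + [D P F]
  take P:  [H object] + [P M object] + [F R G K H M object] + [P F]
  take F:  [H object] + [M object] + [F R G K H M object] + [F]
  take R:  [H object] + [M object] + [R G K H M object]
  take G:  [H object] + [M object] + [G K H M object]
  take K:  [H object] + [M object] + [K H M object]
  take H:  [H object] + [M object] + [H M object]
  take M:  [object] + [M object] + [M object]
  take object:  [object] + [object] + [object]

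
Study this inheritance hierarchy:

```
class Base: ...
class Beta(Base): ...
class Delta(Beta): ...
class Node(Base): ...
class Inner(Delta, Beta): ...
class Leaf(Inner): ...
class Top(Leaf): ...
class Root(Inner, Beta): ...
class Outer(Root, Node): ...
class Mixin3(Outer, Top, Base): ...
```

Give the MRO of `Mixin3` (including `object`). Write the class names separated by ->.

Mixin3 -> Outer -> Root -> Top -> Leaf -> Inner -> Delta -> Beta -> Node -> Base -> object

L[Mixin3] = Mixin3 + merge(L[Outer], L[Top], L[Base], [Outer Top Base])
  take Outer:  [Outer Root Inner Delta Beta Node Base object] + [Top Leaf Inner Delta Beta Base object] + [Base object] + [Outer Top Base]
  take Root:  [Root Inner Delta Beta Node Base object] + [Top Leaf Inner Delta Beta Base object] + [Base object] + [Top Base]
  take Top:  [Inner Delta Beta Node Base object] + [Top Leaf Inner Delta Beta Base object] + [Base object] + [Top Base]
  take Leaf:  [Inner Delta Beta Node Base object] + [Leaf Inner Delta Beta Base object] + [Base object] + [Base]
  take Inner:  [Inner Delta Beta Node Base object] + [Inner Delta Beta Base object] + [Base object] + [Base]
  take Delta:  [Delta Beta Node Base object] + [Delta Beta Base object] + [Base object] + [Base]
  take Beta:  [Beta Node Base object] + [Beta Base object] + [Base object] + [Base]
  take Node:  [Node Base object] + [Base object] + [Base object] + [Base]
  take Base:  [Base object] + [Base object] + [Base object] + [Base]
  take object:  [object] + [object] + [object]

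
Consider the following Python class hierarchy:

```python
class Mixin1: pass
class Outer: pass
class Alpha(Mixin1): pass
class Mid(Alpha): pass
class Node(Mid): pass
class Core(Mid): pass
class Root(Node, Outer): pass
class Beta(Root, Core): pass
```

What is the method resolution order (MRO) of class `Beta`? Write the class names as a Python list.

[Beta, Root, Node, Core, Mid, Alpha, Mixin1, Outer, object]

L[Beta] = Beta + merge(L[Root], L[Core], [Root Core])
  take Root:  [Root Node Mid Alpha Mixin1 Outer object] + [Core Mid Alpha Mixin1 object] + [Root Core]
  take Node:  [Node Mid Alpha Mixin1 Outer object] + [Core Mid Alpha Mixin1 object] + [Core]
  take Core:  [Mid Alpha Mixin1 Outer object] + [Core Mid Alpha Mixin1 object] + [Core]
  take Mid:  [Mid Alpha Mixin1 Outer object] + [Mid Alpha Mixin1 object]
  take Alpha:  [Alpha Mixin1 Outer object] + [Alpha Mixin1 object]
  take Mixin1:  [Mixin1 Outer object] + [Mixin1 object]
  take Outer:  [Outer object] + [object]
  take object:  [object] + [object]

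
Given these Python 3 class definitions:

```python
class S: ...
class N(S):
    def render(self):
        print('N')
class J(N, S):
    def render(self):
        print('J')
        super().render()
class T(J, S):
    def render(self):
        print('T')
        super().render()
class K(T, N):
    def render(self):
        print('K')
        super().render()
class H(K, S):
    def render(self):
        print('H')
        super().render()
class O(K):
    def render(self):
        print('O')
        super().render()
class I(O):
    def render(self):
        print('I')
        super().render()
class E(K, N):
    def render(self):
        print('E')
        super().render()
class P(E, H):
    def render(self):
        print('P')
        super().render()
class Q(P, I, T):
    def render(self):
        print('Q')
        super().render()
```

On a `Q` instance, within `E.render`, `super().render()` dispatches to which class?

L[Q] = Q + merge(L[P], L[I], L[T], [P I T])
  take P:  [P E H K T J N S object] + [I O K T J N S object] + [T J N S object] + [P I T]
  take E:  [E H K T J N S object] + [I O K T J N S object] + [T J N S object] + [I T]
  take H:  [H K T J N S object] + [I O K T J N S object] + [T J N S object] + [I T]
  take I:  [K T J N S object] + [I O K T J N S object] + [T J N S object] + [I T]
  take O:  [K T J N S object] + [O K T J N S object] + [T J N S object] + [T]
  take K:  [K T J N S object] + [K T J N S object] + [T J N S object] + [T]
  take T:  [T J N S object] + [T J N S object] + [T J N S object] + [T]
  take J:  [J N S object] + [J N S object] + [J N S object]
  take N:  [N S object] + [N S object] + [N S object]
  take S:  [S object] + [S object] + [S object]
  take object:  [object] + [object] + [object]
MRO: Q P E H I O K T J N S object
super() in E.render on a Q instance goes to the class after E in Q's MRO: H.

H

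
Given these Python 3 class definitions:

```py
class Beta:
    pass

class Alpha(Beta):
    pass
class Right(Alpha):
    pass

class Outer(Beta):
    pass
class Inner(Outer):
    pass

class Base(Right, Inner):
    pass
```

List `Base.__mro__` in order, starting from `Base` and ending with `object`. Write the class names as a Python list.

L[Base] = Base + merge(L[Right], L[Inner], [Right Inner])
  take Right:  [Right Alpha Beta object] + [Inner Outer Beta object] + [Right Inner]
  take Alpha:  [Alpha Beta object] + [Inner Outer Beta object] + [Inner]
  take Inner:  [Beta object] + [Inner Outer Beta object] + [Inner]
  take Outer:  [Beta object] + [Outer Beta object]
  take Beta:  [Beta object] + [Beta object]
  take object:  [object] + [object]

[Base, Right, Alpha, Inner, Outer, Beta, object]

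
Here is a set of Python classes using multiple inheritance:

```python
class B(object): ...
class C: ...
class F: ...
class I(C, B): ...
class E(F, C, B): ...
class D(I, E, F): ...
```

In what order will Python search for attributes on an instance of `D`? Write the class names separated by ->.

D -> I -> E -> F -> C -> B -> object

L[D] = D + merge(L[I], L[E], L[F], [I E F])
  take I:  [I C B object] + [E F C B object] + [F object] + [I E F]
  take E:  [C B object] + [E F C B object] + [F object] + [E F]
  take F:  [C B object] + [F C B object] + [F object] + [F]
  take C:  [C B object] + [C B object] + [object]
  take B:  [B object] + [B object] + [object]
  take object:  [object] + [object] + [object]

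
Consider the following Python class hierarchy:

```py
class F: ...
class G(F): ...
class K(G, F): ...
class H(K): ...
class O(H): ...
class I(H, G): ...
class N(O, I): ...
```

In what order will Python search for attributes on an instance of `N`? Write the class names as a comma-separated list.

N, O, I, H, K, G, F, object

L[N] = N + merge(L[O], L[I], [O I])
  take O:  [O H K G F object] + [I H K G F object] + [O I]
  take I:  [H K G F object] + [I H K G F object] + [I]
  take H:  [H K G F object] + [H K G F object]
  take K:  [K G F object] + [K G F object]
  take G:  [G F object] + [G F object]
  take F:  [F object] + [F object]
  take object:  [object] + [object]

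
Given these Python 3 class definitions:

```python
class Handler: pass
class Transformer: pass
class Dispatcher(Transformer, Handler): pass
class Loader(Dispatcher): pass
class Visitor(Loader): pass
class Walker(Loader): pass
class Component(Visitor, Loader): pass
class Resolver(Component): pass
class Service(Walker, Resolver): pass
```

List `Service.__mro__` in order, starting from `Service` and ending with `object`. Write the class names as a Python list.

L[Service] = Service + merge(L[Walker], L[Resolver], [Walker Resolver])
  take Walker:  [Walker Loader Dispatcher Transformer Handler object] + [Resolver Component Visitor Loader Dispatcher Transformer Handler object] + [Walker Resolver]
  take Resolver:  [Loader Dispatcher Transformer Handler object] + [Resolver Component Visitor Loader Dispatcher Transformer Handler object] + [Resolver]
  take Component:  [Loader Dispatcher Transformer Handler object] + [Component Visitor Loader Dispatcher Transformer Handler object]
  take Visitor:  [Loader Dispatcher Transformer Handler object] + [Visitor Loader Dispatcher Transformer Handler object]
  take Loader:  [Loader Dispatcher Transformer Handler object] + [Loader Dispatcher Transformer Handler object]
  take Dispatcher:  [Dispatcher Transformer Handler object] + [Dispatcher Transformer Handler object]
  take Transformer:  [Transformer Handler object] + [Transformer Handler object]
  take Handler:  [Handler object] + [Handler object]
  take object:  [object] + [object]

[Service, Walker, Resolver, Component, Visitor, Loader, Dispatcher, Transformer, Handler, object]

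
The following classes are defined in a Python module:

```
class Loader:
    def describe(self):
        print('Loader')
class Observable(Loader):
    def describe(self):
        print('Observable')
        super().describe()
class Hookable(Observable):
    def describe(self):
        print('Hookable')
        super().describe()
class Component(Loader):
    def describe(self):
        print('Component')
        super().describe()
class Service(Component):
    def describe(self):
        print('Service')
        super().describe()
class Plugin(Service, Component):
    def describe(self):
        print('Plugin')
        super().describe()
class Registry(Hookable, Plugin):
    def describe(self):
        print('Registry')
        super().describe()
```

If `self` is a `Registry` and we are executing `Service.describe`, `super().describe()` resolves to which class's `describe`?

L[Registry] = Registry + merge(L[Hookable], L[Plugin], [Hookable Plugin])
  take Hookable:  [Hookable Observable Loader object] + [Plugin Service Component Loader object] + [Hookable Plugin]
  take Observable:  [Observable Loader object] + [Plugin Service Component Loader object] + [Plugin]
  take Plugin:  [Loader object] + [Plugin Service Component Loader object] + [Plugin]
  take Service:  [Loader object] + [Service Component Loader object]
  take Component:  [Loader object] + [Component Loader object]
  take Loader:  [Loader object] + [Loader object]
  take object:  [object] + [object]
MRO: Registry Hookable Observable Plugin Service Component Loader object
super() in Service.describe on a Registry instance goes to the class after Service in Registry's MRO: Component.

Component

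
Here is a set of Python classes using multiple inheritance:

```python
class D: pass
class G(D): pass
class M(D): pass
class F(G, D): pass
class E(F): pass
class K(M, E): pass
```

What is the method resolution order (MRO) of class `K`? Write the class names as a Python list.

L[K] = K + merge(L[M], L[E], [M E])
  take M:  [M D object] + [E F G D object] + [M E]
  take E:  [D object] + [E F G D object] + [E]
  take F:  [D object] + [F G D object]
  take G:  [D object] + [G D object]
  take D:  [D object] + [D object]
  take object:  [object] + [object]

[K, M, E, F, G, D, object]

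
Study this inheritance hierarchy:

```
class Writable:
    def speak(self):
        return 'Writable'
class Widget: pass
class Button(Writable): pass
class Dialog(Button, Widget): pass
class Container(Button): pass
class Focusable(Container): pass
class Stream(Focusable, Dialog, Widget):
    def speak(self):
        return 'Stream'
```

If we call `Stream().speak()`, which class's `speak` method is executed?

L[Stream] = Stream + merge(L[Focusable], L[Dialog], L[Widget], [Focusable Dialog Widget])
  take Focusable:  [Focusable Container Button Writable object] + [Dialog Button Writable Widget object] + [Widget object] + [Focusable Dialog Widget]
  take Container:  [Container Button Writable object] + [Dialog Button Writable Widget object] + [Widget object] + [Dialog Widget]
  take Dialog:  [Button Writable object] + [Dialog Button Writable Widget object] + [Widget object] + [Dialog Widget]
  take Button:  [Button Writable object] + [Button Writable Widget object] + [Widget object] + [Widget]
  take Writable:  [Writable object] + [Writable Widget object] + [Widget object] + [Widget]
  take Widget:  [object] + [Widget object] + [Widget object] + [Widget]
  take object:  [object] + [object] + [object]
MRO: Stream Focusable Container Dialog Button Writable Widget object
speak is defined in: Stream, Writable. First along the MRO is Stream.

Stream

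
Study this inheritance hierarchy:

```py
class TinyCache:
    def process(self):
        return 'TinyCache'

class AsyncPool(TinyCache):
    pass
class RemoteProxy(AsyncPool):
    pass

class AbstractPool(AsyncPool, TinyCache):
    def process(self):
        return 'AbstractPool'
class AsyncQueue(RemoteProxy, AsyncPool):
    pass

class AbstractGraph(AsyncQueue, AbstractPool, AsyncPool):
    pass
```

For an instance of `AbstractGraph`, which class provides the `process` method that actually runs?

AbstractPool

L[AbstractGraph] = AbstractGraph + merge(L[AsyncQueue], L[AbstractPool], L[AsyncPool], [AsyncQueue AbstractPool AsyncPool])
  take AsyncQueue:  [AsyncQueue RemoteProxy AsyncPool TinyCache object] + [AbstractPool AsyncPool TinyCache object] + [AsyncPool TinyCache object] + [AsyncQueue AbstractPool AsyncPool]
  take RemoteProxy:  [RemoteProxy AsyncPool TinyCache object] + [AbstractPool AsyncPool TinyCache object] + [AsyncPool TinyCache object] + [AbstractPool AsyncPool]
  take AbstractPool:  [AsyncPool TinyCache object] + [AbstractPool AsyncPool TinyCache object] + [AsyncPool TinyCache object] + [AbstractPool AsyncPool]
  take AsyncPool:  [AsyncPool TinyCache object] + [AsyncPool TinyCache object] + [AsyncPool TinyCache object] + [AsyncPool]
  take TinyCache:  [TinyCache object] + [TinyCache object] + [TinyCache object]
  take object:  [object] + [object] + [object]
MRO: AbstractGraph AsyncQueue RemoteProxy AbstractPool AsyncPool TinyCache object
process is defined in: AbstractPool, TinyCache. First along the MRO is AbstractPool.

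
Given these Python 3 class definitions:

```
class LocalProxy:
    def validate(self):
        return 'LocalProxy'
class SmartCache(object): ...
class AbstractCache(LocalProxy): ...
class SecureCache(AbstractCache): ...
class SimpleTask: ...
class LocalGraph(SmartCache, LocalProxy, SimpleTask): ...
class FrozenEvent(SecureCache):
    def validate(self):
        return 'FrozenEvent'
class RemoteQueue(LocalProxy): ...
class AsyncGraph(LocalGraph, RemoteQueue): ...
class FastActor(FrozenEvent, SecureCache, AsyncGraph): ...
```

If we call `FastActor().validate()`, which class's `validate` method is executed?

L[FastActor] = FastActor + merge(L[FrozenEvent], L[SecureCache], L[AsyncGraph], [FrozenEvent SecureCache AsyncGraph])
  take FrozenEvent:  [FrozenEvent SecureCache AbstractCache LocalProxy object] + [SecureCache AbstractCache LocalProxy object] + [AsyncGraph LocalGraph SmartCache RemoteQueue LocalProxy SimpleTask object] + [FrozenEvent SecureCache AsyncGraph]
  take SecureCache:  [SecureCache AbstractCache LocalProxy object] + [SecureCache AbstractCache LocalProxy object] + [AsyncGraph LocalGraph SmartCache RemoteQueue LocalProxy SimpleTask object] + [SecureCache AsyncGraph]
  take AbstractCache:  [AbstractCache LocalProxy object] + [AbstractCache LocalProxy object] + [AsyncGraph LocalGraph SmartCache RemoteQueue LocalProxy SimpleTask object] + [AsyncGraph]
  take AsyncGraph:  [LocalProxy object] + [LocalProxy object] + [AsyncGraph LocalGraph SmartCache RemoteQueue LocalProxy SimpleTask object] + [AsyncGraph]
  take LocalGraph:  [LocalProxy object] + [LocalProxy object] + [LocalGraph SmartCache RemoteQueue LocalProxy SimpleTask object]
  take SmartCache:  [LocalProxy object] + [LocalProxy object] + [SmartCache RemoteQueue LocalProxy SimpleTask object]
  take RemoteQueue:  [LocalProxy object] + [LocalProxy object] + [RemoteQueue LocalProxy SimpleTask object]
  take LocalProxy:  [LocalProxy object] + [LocalProxy object] + [LocalProxy SimpleTask object]
  take SimpleTask:  [object] + [object] + [SimpleTask object]
  take object:  [object] + [object] + [object]
MRO: FastActor FrozenEvent SecureCache AbstractCache AsyncGraph LocalGraph SmartCache RemoteQueue LocalProxy SimpleTask object
validate is defined in: FrozenEvent, LocalProxy. First along the MRO is FrozenEvent.

FrozenEvent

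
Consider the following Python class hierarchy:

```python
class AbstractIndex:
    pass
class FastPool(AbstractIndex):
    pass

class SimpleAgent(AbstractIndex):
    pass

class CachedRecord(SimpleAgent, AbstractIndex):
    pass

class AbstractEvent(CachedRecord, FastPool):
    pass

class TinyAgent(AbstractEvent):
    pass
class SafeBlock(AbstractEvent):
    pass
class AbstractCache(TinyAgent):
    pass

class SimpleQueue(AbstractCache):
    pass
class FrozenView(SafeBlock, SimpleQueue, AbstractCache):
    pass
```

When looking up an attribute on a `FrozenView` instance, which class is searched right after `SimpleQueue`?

L[FrozenView] = FrozenView + merge(L[SafeBlock], L[SimpleQueue], L[AbstractCache], [SafeBlock SimpleQueue AbstractCache])
  take SafeBlock:  [SafeBlock AbstractEvent CachedRecord SimpleAgent FastPool AbstractIndex object] + [SimpleQueue AbstractCache TinyAgent AbstractEvent CachedRecord SimpleAgent FastPool AbstractIndex object] + [AbstractCache TinyAgent AbstractEvent CachedRecord SimpleAgent FastPool AbstractIndex object] + [SafeBlock SimpleQueue AbstractCache]
  take SimpleQueue:  [AbstractEvent CachedRecord SimpleAgent FastPool AbstractIndex object] + [SimpleQueue AbstractCache TinyAgent AbstractEvent CachedRecord SimpleAgent FastPool AbstractIndex object] + [AbstractCache TinyAgent AbstractEvent CachedRecord SimpleAgent FastPool AbstractIndex object] + [SimpleQueue AbstractCache]
  take AbstractCache:  [AbstractEvent CachedRecord SimpleAgent FastPool AbstractIndex object] + [AbstractCache TinyAgent AbstractEvent CachedRecord SimpleAgent FastPool AbstractIndex object] + [AbstractCache TinyAgent AbstractEvent CachedRecord SimpleAgent FastPool AbstractIndex object] + [AbstractCache]
  take TinyAgent:  [AbstractEvent CachedRecord SimpleAgent FastPool AbstractIndex object] + [TinyAgent AbstractEvent CachedRecord SimpleAgent FastPool AbstractIndex object] + [TinyAgent AbstractEvent CachedRecord SimpleAgent FastPool AbstractIndex object]
  take AbstractEvent:  [AbstractEvent CachedRecord SimpleAgent FastPool AbstractIndex object] + [AbstractEvent CachedRecord SimpleAgent FastPool AbstractIndex object] + [AbstractEvent CachedRecord SimpleAgent FastPool AbstractIndex object]
  take CachedRecord:  [CachedRecord SimpleAgent FastPool AbstractIndex object] + [CachedRecord SimpleAgent FastPool AbstractIndex object] + [CachedRecord SimpleAgent FastPool AbstractIndex object]
  take SimpleAgent:  [SimpleAgent FastPool AbstractIndex object] + [SimpleAgent FastPool AbstractIndex object] + [SimpleAgent FastPool AbstractIndex object]
  take FastPool:  [FastPool AbstractIndex object] + [FastPool AbstractIndex object] + [FastPool AbstractIndex object]
  take AbstractIndex:  [AbstractIndex object] + [AbstractIndex object] + [AbstractIndex object]
  take object:  [object] + [object] + [object]
MRO: FrozenView SafeBlock SimpleQueue AbstractCache TinyAgent AbstractEvent CachedRecord SimpleAgent FastPool AbstractIndex object
SimpleQueue is at position 2; next is AbstractCache.

AbstractCache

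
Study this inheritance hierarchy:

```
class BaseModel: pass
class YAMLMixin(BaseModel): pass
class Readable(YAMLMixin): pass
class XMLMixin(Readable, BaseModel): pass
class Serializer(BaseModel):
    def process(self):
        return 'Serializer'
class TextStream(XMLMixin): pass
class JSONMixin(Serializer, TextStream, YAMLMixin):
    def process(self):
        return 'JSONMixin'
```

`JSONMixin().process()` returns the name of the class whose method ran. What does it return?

L[JSONMixin] = JSONMixin + merge(L[Serializer], L[TextStream], L[YAMLMixin], [Serializer TextStream YAMLMixin])
  take Serializer:  [Serializer BaseModel object] + [TextStream XMLMixin Readable YAMLMixin BaseModel object] + [YAMLMixin BaseModel object] + [Serializer TextStream YAMLMixin]
  take TextStream:  [BaseModel object] + [TextStream XMLMixin Readable YAMLMixin BaseModel object] + [YAMLMixin BaseModel object] + [TextStream YAMLMixin]
  take XMLMixin:  [BaseModel object] + [XMLMixin Readable YAMLMixin BaseModel object] + [YAMLMixin BaseModel object] + [YAMLMixin]
  take Readable:  [BaseModel object] + [Readable YAMLMixin BaseModel object] + [YAMLMixin BaseModel object] + [YAMLMixin]
  take YAMLMixin:  [BaseModel object] + [YAMLMixin BaseModel object] + [YAMLMixin BaseModel object] + [YAMLMixin]
  take BaseModel:  [BaseModel object] + [BaseModel object] + [BaseModel object]
  take object:  [object] + [object] + [object]
MRO: JSONMixin Serializer TextStream XMLMixin Readable YAMLMixin BaseModel object
process is defined in: JSONMixin, Serializer. First along the MRO is JSONMixin.

JSONMixin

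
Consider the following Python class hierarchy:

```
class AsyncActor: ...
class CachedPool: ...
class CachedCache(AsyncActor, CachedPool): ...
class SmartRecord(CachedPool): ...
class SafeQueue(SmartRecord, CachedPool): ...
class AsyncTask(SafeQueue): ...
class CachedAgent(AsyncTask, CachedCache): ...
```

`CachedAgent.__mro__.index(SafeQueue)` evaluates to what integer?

2

L[CachedAgent] = CachedAgent + merge(L[AsyncTask], L[CachedCache], [AsyncTask CachedCache])
  take AsyncTask:  [AsyncTask SafeQueue SmartRecord CachedPool object] + [CachedCache AsyncActor CachedPool object] + [AsyncTask CachedCache]
  take SafeQueue:  [SafeQueue SmartRecord CachedPool object] + [CachedCache AsyncActor CachedPool object] + [CachedCache]
  take SmartRecord:  [SmartRecord CachedPool object] + [CachedCache AsyncActor CachedPool object] + [CachedCache]
  take CachedCache:  [CachedPool object] + [CachedCache AsyncActor CachedPool object] + [CachedCache]
  take AsyncActor:  [CachedPool object] + [AsyncActor CachedPool object]
  take CachedPool:  [CachedPool object] + [CachedPool object]
  take object:  [object] + [object]
MRO: CachedAgent AsyncTask SafeQueue SmartRecord CachedCache AsyncActor CachedPool object
SafeQueue sits at index 2.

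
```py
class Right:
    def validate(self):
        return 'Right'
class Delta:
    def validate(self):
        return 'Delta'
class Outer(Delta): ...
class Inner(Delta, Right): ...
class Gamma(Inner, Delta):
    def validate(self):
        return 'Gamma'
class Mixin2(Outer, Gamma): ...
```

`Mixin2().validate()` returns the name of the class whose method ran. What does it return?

Gamma

L[Mixin2] = Mixin2 + merge(L[Outer], L[Gamma], [Outer Gamma])
  take Outer:  [Outer Delta object] + [Gamma Inner Delta Right object] + [Outer Gamma]
  take Gamma:  [Delta object] + [Gamma Inner Delta Right object] + [Gamma]
  take Inner:  [Delta object] + [Inner Delta Right object]
  take Delta:  [Delta object] + [Delta Right object]
  take Right:  [object] + [Right object]
  take object:  [object] + [object]
MRO: Mixin2 Outer Gamma Inner Delta Right object
validate is defined in: Delta, Gamma, Right. First along the MRO is Gamma.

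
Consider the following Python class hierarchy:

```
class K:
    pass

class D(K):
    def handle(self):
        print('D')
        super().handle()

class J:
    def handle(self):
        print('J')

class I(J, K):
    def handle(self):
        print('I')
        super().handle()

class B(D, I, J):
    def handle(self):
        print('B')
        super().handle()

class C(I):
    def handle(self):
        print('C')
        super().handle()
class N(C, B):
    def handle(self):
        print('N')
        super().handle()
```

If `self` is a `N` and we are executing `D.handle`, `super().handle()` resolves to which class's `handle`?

I

L[N] = N + merge(L[C], L[B], [C B])
  take C:  [C I J K object] + [B D I J K object] + [C B]
  take B:  [I J K object] + [B D I J K object] + [B]
  take D:  [I J K object] + [D I J K object]
  take I:  [I J K object] + [I J K object]
  take J:  [J K object] + [J K object]
  take K:  [K object] + [K object]
  take object:  [object] + [object]
MRO: N C B D I J K object
super() in D.handle on a N instance goes to the class after D in N's MRO: I.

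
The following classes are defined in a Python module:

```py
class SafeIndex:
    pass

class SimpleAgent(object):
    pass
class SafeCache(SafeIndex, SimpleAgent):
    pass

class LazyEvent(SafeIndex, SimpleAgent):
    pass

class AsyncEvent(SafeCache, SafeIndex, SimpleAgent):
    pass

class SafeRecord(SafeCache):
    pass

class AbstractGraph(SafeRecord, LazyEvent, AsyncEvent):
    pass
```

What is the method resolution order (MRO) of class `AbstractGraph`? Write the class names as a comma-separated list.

AbstractGraph, SafeRecord, LazyEvent, AsyncEvent, SafeCache, SafeIndex, SimpleAgent, object

L[AbstractGraph] = AbstractGraph + merge(L[SafeRecord], L[LazyEvent], L[AsyncEvent], [SafeRecord LazyEvent AsyncEvent])
  take SafeRecord:  [SafeRecord SafeCache SafeIndex SimpleAgent object] + [LazyEvent SafeIndex SimpleAgent object] + [AsyncEvent SafeCache SafeIndex SimpleAgent object] + [SafeRecord LazyEvent AsyncEvent]
  take LazyEvent:  [SafeCache SafeIndex SimpleAgent object] + [LazyEvent SafeIndex SimpleAgent object] + [AsyncEvent SafeCache SafeIndex SimpleAgent object] + [LazyEvent AsyncEvent]
  take AsyncEvent:  [SafeCache SafeIndex SimpleAgent object] + [SafeIndex SimpleAgent object] + [AsyncEvent SafeCache SafeIndex SimpleAgent object] + [AsyncEvent]
  take SafeCache:  [SafeCache SafeIndex SimpleAgent object] + [SafeIndex SimpleAgent object] + [SafeCache SafeIndex SimpleAgent object]
  take SafeIndex:  [SafeIndex SimpleAgent object] + [SafeIndex SimpleAgent object] + [SafeIndex SimpleAgent object]
  take SimpleAgent:  [SimpleAgent object] + [SimpleAgent object] + [SimpleAgent object]
  take object:  [object] + [object] + [object]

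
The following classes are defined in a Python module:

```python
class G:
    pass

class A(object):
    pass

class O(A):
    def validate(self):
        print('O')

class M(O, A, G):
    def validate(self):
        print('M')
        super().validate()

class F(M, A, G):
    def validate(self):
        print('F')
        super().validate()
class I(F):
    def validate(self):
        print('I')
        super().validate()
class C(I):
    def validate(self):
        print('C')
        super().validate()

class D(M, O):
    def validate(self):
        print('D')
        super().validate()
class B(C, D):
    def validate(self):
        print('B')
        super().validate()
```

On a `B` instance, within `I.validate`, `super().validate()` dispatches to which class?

L[B] = B + merge(L[C], L[D], [C D])
  take C:  [C I F M O A G object] + [D M O A G object] + [C D]
  take I:  [I F M O A G object] + [D M O A G object] + [D]
  take F:  [F M O A G object] + [D M O A G object] + [D]
  take D:  [M O A G object] + [D M O A G object] + [D]
  take M:  [M O A G object] + [M O A G object]
  take O:  [O A G object] + [O A G object]
  take A:  [A G object] + [A G object]
  take G:  [G object] + [G object]
  take object:  [object] + [object]
MRO: B C I F D M O A G object
super() in I.validate on a B instance goes to the class after I in B's MRO: F.

F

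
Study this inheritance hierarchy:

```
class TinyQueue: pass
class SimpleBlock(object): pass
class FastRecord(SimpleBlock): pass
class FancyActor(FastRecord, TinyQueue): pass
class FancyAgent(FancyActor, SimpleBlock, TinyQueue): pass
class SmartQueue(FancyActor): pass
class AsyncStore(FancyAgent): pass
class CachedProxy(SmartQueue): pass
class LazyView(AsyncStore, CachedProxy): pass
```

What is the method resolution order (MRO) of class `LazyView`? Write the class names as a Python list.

L[LazyView] = LazyView + merge(L[AsyncStore], L[CachedProxy], [AsyncStore CachedProxy])
  take AsyncStore:  [AsyncStore FancyAgent FancyActor FastRecord SimpleBlock TinyQueue object] + [CachedProxy SmartQueue FancyActor FastRecord SimpleBlock TinyQueue object] + [AsyncStore CachedProxy]
  take FancyAgent:  [FancyAgent FancyActor FastRecord SimpleBlock TinyQueue object] + [CachedProxy SmartQueue FancyActor FastRecord SimpleBlock TinyQueue object] + [CachedProxy]
  take CachedProxy:  [FancyActor FastRecord SimpleBlock TinyQueue object] + [CachedProxy SmartQueue FancyActor FastRecord SimpleBlock TinyQueue object] + [CachedProxy]
  take SmartQueue:  [FancyActor FastRecord SimpleBlock TinyQueue object] + [SmartQueue FancyActor FastRecord SimpleBlock TinyQueue object]
  take FancyActor:  [FancyActor FastRecord SimpleBlock TinyQueue object] + [FancyActor FastRecord SimpleBlock TinyQueue object]
  take FastRecord:  [FastRecord SimpleBlock TinyQueue object] + [FastRecord SimpleBlock TinyQueue object]
  take SimpleBlock:  [SimpleBlock TinyQueue object] + [SimpleBlock TinyQueue object]
  take TinyQueue:  [TinyQueue object] + [TinyQueue object]
  take object:  [object] + [object]

[LazyView, AsyncStore, FancyAgent, CachedProxy, SmartQueue, FancyActor, FastRecord, SimpleBlock, TinyQueue, object]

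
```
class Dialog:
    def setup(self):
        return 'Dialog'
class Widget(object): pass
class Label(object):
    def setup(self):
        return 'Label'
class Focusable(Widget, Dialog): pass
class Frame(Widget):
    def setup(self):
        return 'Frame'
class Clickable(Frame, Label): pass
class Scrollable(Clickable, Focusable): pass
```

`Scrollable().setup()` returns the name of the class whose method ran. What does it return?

Frame

L[Scrollable] = Scrollable + merge(L[Clickable], L[Focusable], [Clickable Focusable])
  take Clickable:  [Clickable Frame Widget Label object] + [Focusable Widget Dialog object] + [Clickable Focusable]
  take Frame:  [Frame Widget Label object] + [Focusable Widget Dialog object] + [Focusable]
  take Focusable:  [Widget Label object] + [Focusable Widget Dialog object] + [Focusable]
  take Widget:  [Widget Label object] + [Widget Dialog object]
  take Label:  [Label object] + [Dialog object]
  take Dialog:  [object] + [Dialog object]
  take object:  [object] + [object]
MRO: Scrollable Clickable Frame Focusable Widget Label Dialog object
setup is defined in: Dialog, Frame, Label. First along the MRO is Frame.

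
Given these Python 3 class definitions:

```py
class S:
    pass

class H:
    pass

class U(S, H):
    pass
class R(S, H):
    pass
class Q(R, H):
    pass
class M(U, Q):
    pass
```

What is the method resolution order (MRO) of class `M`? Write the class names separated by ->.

L[M] = M + merge(L[U], L[Q], [U Q])
  take U:  [U S H object] + [Q R S H object] + [U Q]
  take Q:  [S H object] + [Q R S H object] + [Q]
  take R:  [S H object] + [R S H object]
  take S:  [S H object] + [S H object]
  take H:  [H object] + [H object]
  take object:  [object] + [object]

M -> U -> Q -> R -> S -> H -> object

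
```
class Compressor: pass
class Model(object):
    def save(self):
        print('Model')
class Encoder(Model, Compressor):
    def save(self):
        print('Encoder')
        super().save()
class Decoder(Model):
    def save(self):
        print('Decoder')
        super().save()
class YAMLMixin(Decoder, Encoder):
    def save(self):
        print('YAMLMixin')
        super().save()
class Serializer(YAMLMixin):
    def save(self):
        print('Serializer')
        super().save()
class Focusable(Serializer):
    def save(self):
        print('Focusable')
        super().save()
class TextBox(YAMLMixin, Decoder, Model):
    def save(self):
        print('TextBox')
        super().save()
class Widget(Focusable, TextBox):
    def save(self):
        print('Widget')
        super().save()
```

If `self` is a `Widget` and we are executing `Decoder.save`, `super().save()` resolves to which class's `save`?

Encoder

L[Widget] = Widget + merge(L[Focusable], L[TextBox], [Focusable TextBox])
  take Focusable:  [Focusable Serializer YAMLMixin Decoder Encoder Model Compressor object] + [TextBox YAMLMixin Decoder Encoder Model Compressor object] + [Focusable TextBox]
  take Serializer:  [Serializer YAMLMixin Decoder Encoder Model Compressor object] + [TextBox YAMLMixin Decoder Encoder Model Compressor object] + [TextBox]
  take TextBox:  [YAMLMixin Decoder Encoder Model Compressor object] + [TextBox YAMLMixin Decoder Encoder Model Compressor object] + [TextBox]
  take YAMLMixin:  [YAMLMixin Decoder Encoder Model Compressor object] + [YAMLMixin Decoder Encoder Model Compressor object]
  take Decoder:  [Decoder Encoder Model Compressor object] + [Decoder Encoder Model Compressor object]
  take Encoder:  [Encoder Model Compressor object] + [Encoder Model Compressor object]
  take Model:  [Model Compressor object] + [Model Compressor object]
  take Compressor:  [Compressor object] + [Compressor object]
  take object:  [object] + [object]
MRO: Widget Focusable Serializer TextBox YAMLMixin Decoder Encoder Model Compressor object
super() in Decoder.save on a Widget instance goes to the class after Decoder in Widget's MRO: Encoder.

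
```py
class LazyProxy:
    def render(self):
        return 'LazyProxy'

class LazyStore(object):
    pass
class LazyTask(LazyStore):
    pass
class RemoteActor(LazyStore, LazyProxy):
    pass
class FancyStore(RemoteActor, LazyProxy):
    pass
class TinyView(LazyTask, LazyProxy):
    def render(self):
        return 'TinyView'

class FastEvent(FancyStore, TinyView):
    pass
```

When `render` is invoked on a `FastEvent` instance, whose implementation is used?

TinyView

L[FastEvent] = FastEvent + merge(L[FancyStore], L[TinyView], [FancyStore TinyView])
  take FancyStore:  [FancyStore RemoteActor LazyStore LazyProxy object] + [TinyView LazyTask LazyStore LazyProxy object] + [FancyStore TinyView]
  take RemoteActor:  [RemoteActor LazyStore LazyProxy object] + [TinyView LazyTask LazyStore LazyProxy object] + [TinyView]
  take TinyView:  [LazyStore LazyProxy object] + [TinyView LazyTask LazyStore LazyProxy object] + [TinyView]
  take LazyTask:  [LazyStore LazyProxy object] + [LazyTask LazyStore LazyProxy object]
  take LazyStore:  [LazyStore LazyProxy object] + [LazyStore LazyProxy object]
  take LazyProxy:  [LazyProxy object] + [LazyProxy object]
  take object:  [object] + [object]
MRO: FastEvent FancyStore RemoteActor TinyView LazyTask LazyStore LazyProxy object
render is defined in: LazyProxy, TinyView. First along the MRO is TinyView.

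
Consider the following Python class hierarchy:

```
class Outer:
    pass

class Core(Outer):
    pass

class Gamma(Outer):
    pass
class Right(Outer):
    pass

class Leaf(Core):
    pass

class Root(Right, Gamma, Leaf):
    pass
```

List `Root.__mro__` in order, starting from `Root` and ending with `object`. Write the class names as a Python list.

L[Root] = Root + merge(L[Right], L[Gamma], L[Leaf], [Right Gamma Leaf])
  take Right:  [Right Outer object] + [Gamma Outer object] + [Leaf Core Outer object] + [Right Gamma Leaf]
  take Gamma:  [Outer object] + [Gamma Outer object] + [Leaf Core Outer object] + [Gamma Leaf]
  take Leaf:  [Outer object] + [Outer object] + [Leaf Core Outer object] + [Leaf]
  take Core:  [Outer object] + [Outer object] + [Core Outer object]
  take Outer:  [Outer object] + [Outer object] + [Outer object]
  take object:  [object] + [object] + [object]

[Root, Right, Gamma, Leaf, Core, Outer, object]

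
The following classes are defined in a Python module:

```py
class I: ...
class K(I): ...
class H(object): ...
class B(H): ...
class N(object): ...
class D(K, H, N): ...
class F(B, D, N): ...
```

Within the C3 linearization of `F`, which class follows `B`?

L[F] = F + merge(L[B], L[D], L[N], [B D N])
  take B:  [B H object] + [D K I H N object] + [N object] + [B D N]
  take D:  [H object] + [D K I H N object] + [N object] + [D N]
  take K:  [H object] + [K I H N object] + [N object] + [N]
  take I:  [H object] + [I H N object] + [N object] + [N]
  take H:  [H object] + [H N object] + [N object] + [N]
  take N:  [object] + [N object] + [N object] + [N]
  take object:  [object] + [object] + [object]
MRO: F B D K I H N object
B is at position 1; next is D.

D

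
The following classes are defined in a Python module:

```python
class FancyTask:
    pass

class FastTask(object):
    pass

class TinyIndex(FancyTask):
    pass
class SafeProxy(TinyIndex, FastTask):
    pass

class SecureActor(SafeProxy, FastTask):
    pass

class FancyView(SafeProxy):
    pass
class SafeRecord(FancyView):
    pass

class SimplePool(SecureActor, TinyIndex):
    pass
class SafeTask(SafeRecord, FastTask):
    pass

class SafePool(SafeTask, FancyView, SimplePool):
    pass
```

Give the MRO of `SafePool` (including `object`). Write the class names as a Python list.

L[SafePool] = SafePool + merge(L[SafeTask], L[FancyView], L[SimplePool], [SafeTask FancyView SimplePool])
  take SafeTask:  [SafeTask SafeRecord FancyView SafeProxy TinyIndex FancyTask FastTask object] + [FancyView SafeProxy TinyIndex FancyTask FastTask object] + [SimplePool SecureActor SafeProxy TinyIndex FancyTask FastTask object] + [SafeTask FancyView SimplePool]
  take SafeRecord:  [SafeRecord FancyView SafeProxy TinyIndex FancyTask FastTask object] + [FancyView SafeProxy TinyIndex FancyTask FastTask object] + [SimplePool SecureActor SafeProxy TinyIndex FancyTask FastTask object] + [FancyView SimplePool]
  take FancyView:  [FancyView SafeProxy TinyIndex FancyTask FastTask object] + [FancyView SafeProxy TinyIndex FancyTask FastTask object] + [SimplePool SecureActor SafeProxy TinyIndex FancyTask FastTask object] + [FancyView SimplePool]
  take SimplePool:  [SafeProxy TinyIndex FancyTask FastTask object] + [SafeProxy TinyIndex FancyTask FastTask object] + [SimplePool SecureActor SafeProxy TinyIndex FancyTask FastTask object] + [SimplePool]
  take SecureActor:  [SafeProxy TinyIndex FancyTask FastTask object] + [SafeProxy TinyIndex FancyTask FastTask object] + [SecureActor SafeProxy TinyIndex FancyTask FastTask object]
  take SafeProxy:  [SafeProxy TinyIndex FancyTask FastTask object] + [SafeProxy TinyIndex FancyTask FastTask object] + [SafeProxy TinyIndex FancyTask FastTask object]
  take TinyIndex:  [TinyIndex FancyTask FastTask object] + [TinyIndex FancyTask FastTask object] + [TinyIndex FancyTask FastTask object]
  take FancyTask:  [FancyTask FastTask object] + [FancyTask FastTask object] + [FancyTask FastTask object]
  take FastTask:  [FastTask object] + [FastTask object] + [FastTask object]
  take object:  [object] + [object] + [object]

[SafePool, SafeTask, SafeRecord, FancyView, SimplePool, SecureActor, SafeProxy, TinyIndex, FancyTask, FastTask, object]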